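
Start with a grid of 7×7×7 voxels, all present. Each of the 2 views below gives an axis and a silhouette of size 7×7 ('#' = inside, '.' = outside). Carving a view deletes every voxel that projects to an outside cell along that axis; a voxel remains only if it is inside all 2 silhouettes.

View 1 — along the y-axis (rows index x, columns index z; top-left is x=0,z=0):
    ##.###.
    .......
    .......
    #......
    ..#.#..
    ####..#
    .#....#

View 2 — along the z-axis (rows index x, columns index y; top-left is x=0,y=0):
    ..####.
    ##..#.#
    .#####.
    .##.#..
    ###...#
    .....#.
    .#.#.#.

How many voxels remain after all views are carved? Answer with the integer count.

remaining voxels: 42

start: 7×7×7 = 343 voxels
carve view 1 (along y, XZ-mask fill 15/49): 105 voxels remain
carve view 2 (along z, XY-mask fill 24/49): 42 voxels remain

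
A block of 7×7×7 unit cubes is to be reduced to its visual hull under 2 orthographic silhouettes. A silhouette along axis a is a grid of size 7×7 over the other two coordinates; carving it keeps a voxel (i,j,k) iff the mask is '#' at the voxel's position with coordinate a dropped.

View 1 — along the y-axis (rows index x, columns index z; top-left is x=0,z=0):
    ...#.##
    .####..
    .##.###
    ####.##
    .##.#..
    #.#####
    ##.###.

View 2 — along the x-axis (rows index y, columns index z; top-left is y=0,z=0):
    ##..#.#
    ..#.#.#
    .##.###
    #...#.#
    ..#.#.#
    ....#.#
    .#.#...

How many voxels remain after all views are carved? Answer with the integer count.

remaining voxels: 100

before carving: 343 voxels (7×7×7)
[1] y-view keeps 32 columns → grid now 224
[2] x-view keeps 22 columns → grid now 100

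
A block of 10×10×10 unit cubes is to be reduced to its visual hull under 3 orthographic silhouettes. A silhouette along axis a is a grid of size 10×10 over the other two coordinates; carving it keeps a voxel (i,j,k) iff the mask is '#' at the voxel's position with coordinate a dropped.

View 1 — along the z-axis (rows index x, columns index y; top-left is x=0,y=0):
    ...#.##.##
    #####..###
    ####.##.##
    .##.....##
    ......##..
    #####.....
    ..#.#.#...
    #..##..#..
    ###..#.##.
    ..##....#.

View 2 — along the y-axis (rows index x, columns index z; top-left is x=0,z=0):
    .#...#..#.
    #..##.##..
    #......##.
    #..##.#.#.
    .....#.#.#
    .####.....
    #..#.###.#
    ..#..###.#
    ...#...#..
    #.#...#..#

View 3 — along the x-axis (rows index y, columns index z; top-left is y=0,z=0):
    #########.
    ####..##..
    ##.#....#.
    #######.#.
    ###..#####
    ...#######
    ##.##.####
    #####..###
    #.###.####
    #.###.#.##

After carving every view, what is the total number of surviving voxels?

full grid |V| = 1000
V1 z: intersect with XY mask (48 set) -- 480 left
V2 y: intersect with XZ mask (40 set) -- 187 left
V3 x: intersect with YZ mask (73 set) -- 140 left

remaining voxels: 140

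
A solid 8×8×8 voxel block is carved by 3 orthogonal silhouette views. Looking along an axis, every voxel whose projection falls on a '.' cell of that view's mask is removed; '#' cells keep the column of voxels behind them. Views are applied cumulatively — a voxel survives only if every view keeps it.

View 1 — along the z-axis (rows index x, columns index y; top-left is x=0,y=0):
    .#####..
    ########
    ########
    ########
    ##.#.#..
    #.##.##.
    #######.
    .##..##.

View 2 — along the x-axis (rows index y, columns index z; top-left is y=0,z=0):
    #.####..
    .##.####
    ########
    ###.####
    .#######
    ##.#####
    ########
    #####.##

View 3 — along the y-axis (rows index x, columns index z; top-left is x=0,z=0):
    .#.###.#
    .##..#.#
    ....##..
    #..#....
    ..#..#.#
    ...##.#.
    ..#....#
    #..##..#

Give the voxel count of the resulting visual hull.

initial block: 8^3 = 512
carve view 1 (along z, XY-mask fill 49/64): 392 voxels remain
carve view 2 (along x, YZ-mask fill 55/64): 337 voxels remain
carve view 3 (along y, XZ-mask fill 25/64): 127 voxels remain

127 voxels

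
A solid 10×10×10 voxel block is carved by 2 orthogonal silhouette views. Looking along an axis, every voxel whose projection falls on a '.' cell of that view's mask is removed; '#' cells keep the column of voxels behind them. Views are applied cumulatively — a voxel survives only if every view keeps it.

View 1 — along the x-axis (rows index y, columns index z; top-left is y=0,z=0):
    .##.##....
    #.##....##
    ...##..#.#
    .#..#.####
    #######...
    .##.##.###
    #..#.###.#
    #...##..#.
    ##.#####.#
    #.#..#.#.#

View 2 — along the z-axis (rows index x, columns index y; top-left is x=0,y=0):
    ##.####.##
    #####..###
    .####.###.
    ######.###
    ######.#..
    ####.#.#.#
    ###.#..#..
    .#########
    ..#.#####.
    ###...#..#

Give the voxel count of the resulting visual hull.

389 voxels

start: 10×10×10 = 1000 voxels
carve view 1 (along x, YZ-mask fill 56/100): 560 voxels remain
carve view 2 (along z, XY-mask fill 71/100): 389 voxels remain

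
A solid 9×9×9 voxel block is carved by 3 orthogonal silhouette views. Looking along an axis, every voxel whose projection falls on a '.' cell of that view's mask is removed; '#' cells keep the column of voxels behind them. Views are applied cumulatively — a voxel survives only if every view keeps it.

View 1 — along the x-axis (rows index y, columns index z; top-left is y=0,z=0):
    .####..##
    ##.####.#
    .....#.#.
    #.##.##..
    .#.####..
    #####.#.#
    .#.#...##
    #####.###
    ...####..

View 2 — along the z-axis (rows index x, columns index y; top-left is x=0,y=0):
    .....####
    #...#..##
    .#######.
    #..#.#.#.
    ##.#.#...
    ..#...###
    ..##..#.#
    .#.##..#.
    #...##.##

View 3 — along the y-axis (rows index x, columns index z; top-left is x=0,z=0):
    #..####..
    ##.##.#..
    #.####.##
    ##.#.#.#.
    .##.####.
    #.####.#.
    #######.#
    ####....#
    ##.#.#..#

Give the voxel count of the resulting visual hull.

139 voxels

full grid |V| = 729
after view 1 [x-axis, 48 of 81 cells solid] → remaining = 432
after view 2 [z-axis, 40 of 81 cells solid] → remaining = 223
after view 3 [y-axis, 52 of 81 cells solid] → remaining = 139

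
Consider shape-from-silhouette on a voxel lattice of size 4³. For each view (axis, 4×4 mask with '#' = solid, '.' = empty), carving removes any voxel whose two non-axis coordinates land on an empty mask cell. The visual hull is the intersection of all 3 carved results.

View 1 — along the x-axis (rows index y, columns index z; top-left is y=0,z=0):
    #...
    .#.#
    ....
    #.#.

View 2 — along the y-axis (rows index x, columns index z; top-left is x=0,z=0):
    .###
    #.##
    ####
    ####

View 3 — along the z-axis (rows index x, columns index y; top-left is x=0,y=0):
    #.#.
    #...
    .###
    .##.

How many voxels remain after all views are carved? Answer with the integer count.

remaining voxels: 7

start: 4×4×4 = 64 voxels
[1] x-view keeps 5 columns → grid now 20
[2] y-view keeps 14 columns → grid now 17
[3] z-view keeps 8 columns → grid now 7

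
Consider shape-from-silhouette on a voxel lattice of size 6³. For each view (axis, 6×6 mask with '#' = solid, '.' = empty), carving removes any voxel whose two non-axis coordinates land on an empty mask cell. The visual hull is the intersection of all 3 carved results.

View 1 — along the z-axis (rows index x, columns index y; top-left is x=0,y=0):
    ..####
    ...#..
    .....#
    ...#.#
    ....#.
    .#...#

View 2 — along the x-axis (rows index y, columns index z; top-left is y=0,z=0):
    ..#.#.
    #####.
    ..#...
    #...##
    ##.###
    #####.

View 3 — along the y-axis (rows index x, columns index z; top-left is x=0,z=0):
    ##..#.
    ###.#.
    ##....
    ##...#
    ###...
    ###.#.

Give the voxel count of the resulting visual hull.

full grid |V| = 216
V1 z: intersect with XY mask (11 set) -- 66 left
V2 x: intersect with YZ mask (21 set) -- 45 left
V3 y: intersect with XZ mask (19 set) -- 26 left

voxel count = 26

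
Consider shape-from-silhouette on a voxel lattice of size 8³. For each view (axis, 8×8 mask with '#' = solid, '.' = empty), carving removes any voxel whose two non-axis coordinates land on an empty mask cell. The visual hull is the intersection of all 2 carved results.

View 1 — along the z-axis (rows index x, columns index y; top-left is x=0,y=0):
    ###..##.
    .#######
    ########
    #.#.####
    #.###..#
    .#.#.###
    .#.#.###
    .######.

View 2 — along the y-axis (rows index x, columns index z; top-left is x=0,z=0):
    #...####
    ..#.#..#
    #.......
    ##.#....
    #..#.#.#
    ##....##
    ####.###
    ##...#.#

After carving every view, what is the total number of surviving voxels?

before carving: 512 voxels (8×8×8)
V1 z: intersect with XY mask (47 set) -- 376 left
V2 y: intersect with XZ mask (31 set) -- 171 left

171 voxels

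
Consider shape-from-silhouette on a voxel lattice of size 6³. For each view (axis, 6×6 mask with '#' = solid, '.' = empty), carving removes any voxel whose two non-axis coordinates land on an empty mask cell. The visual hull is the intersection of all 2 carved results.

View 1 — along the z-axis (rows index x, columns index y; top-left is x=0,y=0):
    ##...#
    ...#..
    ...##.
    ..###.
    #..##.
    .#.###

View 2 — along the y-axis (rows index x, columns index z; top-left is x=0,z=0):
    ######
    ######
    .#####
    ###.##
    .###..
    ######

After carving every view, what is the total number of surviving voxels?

before carving: 216 voxels (6×6×6)
V1 z: intersect with XY mask (16 set) -- 96 left
V2 y: intersect with XZ mask (31 set) -- 82 left

remaining voxels: 82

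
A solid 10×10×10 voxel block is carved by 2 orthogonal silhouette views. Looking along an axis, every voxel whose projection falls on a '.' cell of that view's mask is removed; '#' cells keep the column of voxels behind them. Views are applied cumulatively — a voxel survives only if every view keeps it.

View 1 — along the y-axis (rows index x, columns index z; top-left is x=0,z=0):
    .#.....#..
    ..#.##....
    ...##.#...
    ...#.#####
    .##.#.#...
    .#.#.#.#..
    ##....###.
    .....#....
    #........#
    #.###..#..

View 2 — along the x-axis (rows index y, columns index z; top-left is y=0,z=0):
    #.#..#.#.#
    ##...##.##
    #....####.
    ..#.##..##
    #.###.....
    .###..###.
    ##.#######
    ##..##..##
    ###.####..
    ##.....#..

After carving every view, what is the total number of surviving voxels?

before carving: 1000 voxels (10×10×10)
carve view 1 (along y, XZ-mask fill 35/100): 350 voxels remain
carve view 2 (along x, YZ-mask fill 56/100): 195 voxels remain

voxel count = 195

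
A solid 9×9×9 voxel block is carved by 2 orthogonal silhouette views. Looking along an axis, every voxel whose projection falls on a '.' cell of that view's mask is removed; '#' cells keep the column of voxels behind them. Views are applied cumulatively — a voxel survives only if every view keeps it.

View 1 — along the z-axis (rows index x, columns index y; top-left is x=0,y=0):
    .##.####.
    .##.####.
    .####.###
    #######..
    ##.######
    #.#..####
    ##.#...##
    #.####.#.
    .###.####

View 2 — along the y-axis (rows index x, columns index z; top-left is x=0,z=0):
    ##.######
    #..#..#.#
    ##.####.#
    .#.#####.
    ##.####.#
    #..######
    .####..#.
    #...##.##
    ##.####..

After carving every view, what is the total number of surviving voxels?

358 voxels

start: 9×9×9 = 729 voxels
step 1: project along z, AND mask (58/81) → |grid| = 522
step 2: project along y, AND mask (55/81) → |grid| = 358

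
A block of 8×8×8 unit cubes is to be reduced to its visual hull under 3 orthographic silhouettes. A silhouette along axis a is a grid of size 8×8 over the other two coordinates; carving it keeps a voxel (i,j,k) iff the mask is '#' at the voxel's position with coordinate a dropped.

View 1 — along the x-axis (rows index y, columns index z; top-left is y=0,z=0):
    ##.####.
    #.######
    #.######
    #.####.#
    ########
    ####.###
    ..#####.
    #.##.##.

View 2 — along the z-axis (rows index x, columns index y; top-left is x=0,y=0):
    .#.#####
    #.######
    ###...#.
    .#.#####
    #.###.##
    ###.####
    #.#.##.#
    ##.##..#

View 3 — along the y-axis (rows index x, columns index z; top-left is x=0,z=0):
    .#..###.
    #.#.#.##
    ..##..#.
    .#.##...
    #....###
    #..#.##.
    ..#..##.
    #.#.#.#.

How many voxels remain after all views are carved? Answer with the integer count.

voxel count = 144

start: 8×8×8 = 512 voxels
step 1: project along x, AND mask (51/64) → |grid| = 408
step 2: project along z, AND mask (46/64) → |grid| = 292
step 3: project along y, AND mask (30/64) → |grid| = 144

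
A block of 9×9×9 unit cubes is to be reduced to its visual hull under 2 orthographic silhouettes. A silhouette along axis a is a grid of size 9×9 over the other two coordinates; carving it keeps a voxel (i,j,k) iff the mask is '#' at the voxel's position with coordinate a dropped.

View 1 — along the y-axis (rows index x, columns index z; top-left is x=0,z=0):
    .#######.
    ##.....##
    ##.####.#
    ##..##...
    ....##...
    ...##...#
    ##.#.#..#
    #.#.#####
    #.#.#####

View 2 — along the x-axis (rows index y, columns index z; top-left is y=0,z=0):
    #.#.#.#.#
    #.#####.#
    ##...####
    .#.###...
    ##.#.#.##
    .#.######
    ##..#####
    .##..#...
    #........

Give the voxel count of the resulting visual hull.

full grid |V| = 729
[1] y-view keeps 46 columns → grid now 414
[2] x-view keeps 46 columns → grid now 247

|visual hull| = 247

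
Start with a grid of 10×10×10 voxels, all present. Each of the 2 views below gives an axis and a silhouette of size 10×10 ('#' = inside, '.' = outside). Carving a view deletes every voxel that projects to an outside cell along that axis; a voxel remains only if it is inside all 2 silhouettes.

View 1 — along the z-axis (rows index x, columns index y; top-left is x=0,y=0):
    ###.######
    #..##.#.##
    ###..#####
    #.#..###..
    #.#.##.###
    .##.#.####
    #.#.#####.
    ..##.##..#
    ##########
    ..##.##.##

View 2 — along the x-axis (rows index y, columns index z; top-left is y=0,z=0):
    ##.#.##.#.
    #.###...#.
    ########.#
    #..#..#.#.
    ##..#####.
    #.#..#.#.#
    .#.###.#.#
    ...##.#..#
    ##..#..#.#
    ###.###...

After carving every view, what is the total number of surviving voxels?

remaining voxels: 411

full grid |V| = 1000
step 1: project along z, AND mask (70/100) → |grid| = 700
step 2: project along x, AND mask (57/100) → |grid| = 411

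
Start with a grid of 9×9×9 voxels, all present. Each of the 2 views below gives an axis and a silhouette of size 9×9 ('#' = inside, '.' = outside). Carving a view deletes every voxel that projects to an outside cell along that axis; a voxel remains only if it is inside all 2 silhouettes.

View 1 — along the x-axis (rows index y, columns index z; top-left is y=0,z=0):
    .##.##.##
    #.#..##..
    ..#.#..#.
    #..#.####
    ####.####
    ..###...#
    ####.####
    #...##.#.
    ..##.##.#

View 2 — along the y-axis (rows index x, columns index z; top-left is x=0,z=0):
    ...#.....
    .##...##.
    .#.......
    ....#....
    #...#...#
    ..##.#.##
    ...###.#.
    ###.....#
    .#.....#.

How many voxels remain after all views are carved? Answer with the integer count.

before carving: 729 voxels (9×9×9)
[1] x-view keeps 48 columns → grid now 432
[2] y-view keeps 25 columns → grid now 131

voxel count = 131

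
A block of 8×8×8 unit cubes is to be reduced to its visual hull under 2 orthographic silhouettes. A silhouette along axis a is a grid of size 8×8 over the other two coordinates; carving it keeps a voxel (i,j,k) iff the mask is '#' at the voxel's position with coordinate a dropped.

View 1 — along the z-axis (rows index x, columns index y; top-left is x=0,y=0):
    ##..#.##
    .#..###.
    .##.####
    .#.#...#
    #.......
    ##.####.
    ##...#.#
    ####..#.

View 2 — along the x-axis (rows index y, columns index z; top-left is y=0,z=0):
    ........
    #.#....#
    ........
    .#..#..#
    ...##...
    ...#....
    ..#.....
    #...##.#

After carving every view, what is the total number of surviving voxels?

full grid |V| = 512
carve view 1 (along z, XY-mask fill 34/64): 272 voxels remain
carve view 2 (along x, YZ-mask fill 14/64): 63 voxels remain

remaining voxels: 63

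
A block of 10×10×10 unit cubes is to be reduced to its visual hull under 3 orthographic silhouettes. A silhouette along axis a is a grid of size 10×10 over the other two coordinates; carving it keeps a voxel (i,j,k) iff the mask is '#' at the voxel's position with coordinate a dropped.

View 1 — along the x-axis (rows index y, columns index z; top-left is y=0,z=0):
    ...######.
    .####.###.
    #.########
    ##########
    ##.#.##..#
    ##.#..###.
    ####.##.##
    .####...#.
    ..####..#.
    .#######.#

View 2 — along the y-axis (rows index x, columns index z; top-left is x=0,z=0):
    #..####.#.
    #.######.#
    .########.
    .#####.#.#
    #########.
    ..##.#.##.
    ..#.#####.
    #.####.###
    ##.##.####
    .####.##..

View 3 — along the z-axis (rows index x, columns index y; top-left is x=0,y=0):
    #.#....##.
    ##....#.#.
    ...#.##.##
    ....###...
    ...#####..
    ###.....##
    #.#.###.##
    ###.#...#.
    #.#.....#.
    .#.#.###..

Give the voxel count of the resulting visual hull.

before carving: 1000 voxels (10×10×10)
V1 x: intersect with YZ mask (70 set) -- 700 left
V2 y: intersect with XZ mask (71 set) -- 511 left
V3 z: intersect with XY mask (46 set) -- 229 left

229 voxels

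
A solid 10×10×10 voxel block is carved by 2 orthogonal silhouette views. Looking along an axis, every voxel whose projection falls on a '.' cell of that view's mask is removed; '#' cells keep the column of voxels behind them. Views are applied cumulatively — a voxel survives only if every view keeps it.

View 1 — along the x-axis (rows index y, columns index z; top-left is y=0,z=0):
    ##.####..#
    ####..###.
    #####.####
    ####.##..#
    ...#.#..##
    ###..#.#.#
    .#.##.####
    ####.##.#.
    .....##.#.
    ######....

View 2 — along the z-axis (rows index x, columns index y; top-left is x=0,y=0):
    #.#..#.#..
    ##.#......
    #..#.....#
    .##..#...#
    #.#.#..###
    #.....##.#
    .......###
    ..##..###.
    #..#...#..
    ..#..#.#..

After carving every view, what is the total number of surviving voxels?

before carving: 1000 voxels (10×10×10)
step 1: project along x, AND mask (63/100) → |grid| = 630
step 2: project along z, AND mask (38/100) → |grid| = 253

|visual hull| = 253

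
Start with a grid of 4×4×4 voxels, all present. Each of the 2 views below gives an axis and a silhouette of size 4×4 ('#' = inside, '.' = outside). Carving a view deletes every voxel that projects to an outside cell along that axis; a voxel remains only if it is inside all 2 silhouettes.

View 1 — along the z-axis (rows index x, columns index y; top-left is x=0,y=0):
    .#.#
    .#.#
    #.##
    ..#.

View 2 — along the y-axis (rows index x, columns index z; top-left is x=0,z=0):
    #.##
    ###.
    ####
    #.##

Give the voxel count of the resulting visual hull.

start: 4×4×4 = 64 voxels
step 1: project along z, AND mask (8/16) → |grid| = 32
step 2: project along y, AND mask (13/16) → |grid| = 27

|visual hull| = 27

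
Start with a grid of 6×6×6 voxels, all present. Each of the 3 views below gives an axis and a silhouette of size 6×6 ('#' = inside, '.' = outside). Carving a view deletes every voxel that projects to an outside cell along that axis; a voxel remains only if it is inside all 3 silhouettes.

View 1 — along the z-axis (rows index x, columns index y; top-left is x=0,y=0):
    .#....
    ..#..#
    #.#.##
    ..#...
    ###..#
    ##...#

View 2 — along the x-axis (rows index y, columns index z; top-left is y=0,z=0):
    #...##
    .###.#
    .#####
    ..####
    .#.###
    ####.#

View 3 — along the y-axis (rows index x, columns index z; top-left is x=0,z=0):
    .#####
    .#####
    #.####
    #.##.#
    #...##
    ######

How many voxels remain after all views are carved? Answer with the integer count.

full grid |V| = 216
after view 1 [z-axis, 15 of 36 cells solid] → remaining = 90
after view 2 [x-axis, 25 of 36 cells solid] → remaining = 65
after view 3 [y-axis, 28 of 36 cells solid] → remaining = 50

|visual hull| = 50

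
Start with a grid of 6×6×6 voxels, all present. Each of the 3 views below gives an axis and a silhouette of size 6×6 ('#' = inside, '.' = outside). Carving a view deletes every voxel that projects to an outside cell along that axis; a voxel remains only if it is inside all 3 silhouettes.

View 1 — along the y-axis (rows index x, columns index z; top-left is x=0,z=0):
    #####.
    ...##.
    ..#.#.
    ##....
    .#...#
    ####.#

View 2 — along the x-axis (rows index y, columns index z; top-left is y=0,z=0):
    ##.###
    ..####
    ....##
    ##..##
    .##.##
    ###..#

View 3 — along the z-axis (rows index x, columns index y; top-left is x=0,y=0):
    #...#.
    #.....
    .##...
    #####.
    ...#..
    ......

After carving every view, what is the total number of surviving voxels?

voxel count = 19

before carving: 216 voxels (6×6×6)
V1 y: intersect with XZ mask (18 set) -- 108 left
V2 x: intersect with YZ mask (23 set) -- 67 left
V3 z: intersect with XY mask (11 set) -- 19 left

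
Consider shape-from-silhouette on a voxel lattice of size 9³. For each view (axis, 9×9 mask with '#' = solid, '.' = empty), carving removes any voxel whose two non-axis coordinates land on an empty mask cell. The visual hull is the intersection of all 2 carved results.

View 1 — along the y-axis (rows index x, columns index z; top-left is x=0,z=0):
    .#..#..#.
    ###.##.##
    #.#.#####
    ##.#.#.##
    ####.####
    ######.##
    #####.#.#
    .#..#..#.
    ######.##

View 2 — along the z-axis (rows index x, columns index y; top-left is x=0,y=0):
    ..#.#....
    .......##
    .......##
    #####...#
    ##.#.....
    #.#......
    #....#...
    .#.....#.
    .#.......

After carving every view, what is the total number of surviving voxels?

initial block: 9^3 = 729
step 1: project along y, AND mask (57/81) → |grid| = 513
step 2: project along z, AND mask (22/81) → |grid| = 138

|visual hull| = 138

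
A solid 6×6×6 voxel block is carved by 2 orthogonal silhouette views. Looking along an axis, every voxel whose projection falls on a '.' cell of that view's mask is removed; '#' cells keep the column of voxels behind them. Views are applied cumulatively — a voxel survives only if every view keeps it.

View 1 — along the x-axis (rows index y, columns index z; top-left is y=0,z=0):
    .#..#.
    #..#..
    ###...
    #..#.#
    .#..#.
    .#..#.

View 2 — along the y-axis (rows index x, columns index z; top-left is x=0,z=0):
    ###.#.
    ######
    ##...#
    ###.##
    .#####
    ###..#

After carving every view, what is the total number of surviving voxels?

start: 6×6×6 = 216 voxels
  1. axis=0 (YZ plane), |mask|=14  ⇒  voxels=84
  2. axis=1 (XZ plane), |mask|=27  ⇒  voxels=65

|visual hull| = 65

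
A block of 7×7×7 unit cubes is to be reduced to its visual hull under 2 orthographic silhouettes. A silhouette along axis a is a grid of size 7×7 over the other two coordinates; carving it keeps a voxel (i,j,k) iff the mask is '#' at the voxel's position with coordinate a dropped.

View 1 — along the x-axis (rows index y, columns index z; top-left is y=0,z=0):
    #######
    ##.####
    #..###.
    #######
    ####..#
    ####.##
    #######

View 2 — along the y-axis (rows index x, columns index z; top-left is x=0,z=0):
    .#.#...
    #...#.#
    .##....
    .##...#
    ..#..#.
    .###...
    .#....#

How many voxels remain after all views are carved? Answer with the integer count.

|visual hull| = 100

full grid |V| = 343
step 1: project along x, AND mask (42/49) → |grid| = 294
step 2: project along y, AND mask (17/49) → |grid| = 100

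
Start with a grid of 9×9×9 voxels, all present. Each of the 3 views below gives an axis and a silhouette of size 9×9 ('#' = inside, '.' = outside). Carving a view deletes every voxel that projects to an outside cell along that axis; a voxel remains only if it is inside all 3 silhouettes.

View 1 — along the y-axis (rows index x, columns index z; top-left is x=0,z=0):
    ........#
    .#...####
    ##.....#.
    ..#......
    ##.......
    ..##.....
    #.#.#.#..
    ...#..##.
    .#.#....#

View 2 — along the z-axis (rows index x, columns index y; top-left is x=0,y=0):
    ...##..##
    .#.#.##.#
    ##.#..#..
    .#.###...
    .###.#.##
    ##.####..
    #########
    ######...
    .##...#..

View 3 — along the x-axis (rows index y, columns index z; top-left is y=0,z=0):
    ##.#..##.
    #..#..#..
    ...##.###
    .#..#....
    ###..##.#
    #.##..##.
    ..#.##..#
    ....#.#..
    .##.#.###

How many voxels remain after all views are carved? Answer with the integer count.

start: 9×9×9 = 729 voxels
[1] y-view keeps 24 columns → grid now 216
[2] z-view keeps 47 columns → grid now 132
[3] x-view keeps 38 columns → grid now 65

voxel count = 65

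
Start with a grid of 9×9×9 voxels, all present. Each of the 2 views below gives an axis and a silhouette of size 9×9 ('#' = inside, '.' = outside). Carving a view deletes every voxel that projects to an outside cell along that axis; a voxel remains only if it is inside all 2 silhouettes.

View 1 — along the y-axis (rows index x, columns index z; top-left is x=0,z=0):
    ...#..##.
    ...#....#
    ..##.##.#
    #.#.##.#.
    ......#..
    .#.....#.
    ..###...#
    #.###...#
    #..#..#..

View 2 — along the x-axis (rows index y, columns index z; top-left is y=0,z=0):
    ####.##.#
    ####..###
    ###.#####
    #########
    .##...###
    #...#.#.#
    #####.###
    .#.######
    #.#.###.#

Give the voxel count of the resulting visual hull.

full grid |V| = 729
  1. axis=1 (XZ plane), |mask|=30  ⇒  voxels=270
  2. axis=0 (YZ plane), |mask|=61  ⇒  voxels=204

|visual hull| = 204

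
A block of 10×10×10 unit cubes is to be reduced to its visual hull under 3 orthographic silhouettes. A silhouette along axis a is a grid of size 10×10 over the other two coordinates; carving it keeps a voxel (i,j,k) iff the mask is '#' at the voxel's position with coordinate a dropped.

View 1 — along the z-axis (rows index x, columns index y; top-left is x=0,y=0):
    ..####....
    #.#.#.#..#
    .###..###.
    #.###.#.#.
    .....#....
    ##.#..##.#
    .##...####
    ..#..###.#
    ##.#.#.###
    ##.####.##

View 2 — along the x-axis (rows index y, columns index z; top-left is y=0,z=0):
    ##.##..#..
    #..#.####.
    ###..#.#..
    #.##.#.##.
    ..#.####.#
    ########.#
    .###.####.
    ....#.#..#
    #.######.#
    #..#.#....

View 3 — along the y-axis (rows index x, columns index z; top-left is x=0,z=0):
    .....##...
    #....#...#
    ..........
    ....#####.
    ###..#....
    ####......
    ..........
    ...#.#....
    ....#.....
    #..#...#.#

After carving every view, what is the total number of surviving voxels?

start: 10×10×10 = 1000 voxels
V1 z: intersect with XY mask (54 set) -- 540 left
V2 x: intersect with YZ mask (58 set) -- 312 left
V3 y: intersect with XZ mask (25 set) -- 84 left

voxel count = 84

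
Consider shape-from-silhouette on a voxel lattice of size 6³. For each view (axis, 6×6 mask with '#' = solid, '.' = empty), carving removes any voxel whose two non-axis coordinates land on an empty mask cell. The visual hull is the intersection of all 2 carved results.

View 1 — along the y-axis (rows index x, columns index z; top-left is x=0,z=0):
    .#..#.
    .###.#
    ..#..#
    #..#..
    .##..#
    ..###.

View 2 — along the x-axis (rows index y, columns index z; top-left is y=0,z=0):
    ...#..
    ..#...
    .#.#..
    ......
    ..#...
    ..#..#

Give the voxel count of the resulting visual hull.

full grid |V| = 216
V1 y: intersect with XZ mask (16 set) -- 96 left
V2 x: intersect with YZ mask (7 set) -- 24 left

remaining voxels: 24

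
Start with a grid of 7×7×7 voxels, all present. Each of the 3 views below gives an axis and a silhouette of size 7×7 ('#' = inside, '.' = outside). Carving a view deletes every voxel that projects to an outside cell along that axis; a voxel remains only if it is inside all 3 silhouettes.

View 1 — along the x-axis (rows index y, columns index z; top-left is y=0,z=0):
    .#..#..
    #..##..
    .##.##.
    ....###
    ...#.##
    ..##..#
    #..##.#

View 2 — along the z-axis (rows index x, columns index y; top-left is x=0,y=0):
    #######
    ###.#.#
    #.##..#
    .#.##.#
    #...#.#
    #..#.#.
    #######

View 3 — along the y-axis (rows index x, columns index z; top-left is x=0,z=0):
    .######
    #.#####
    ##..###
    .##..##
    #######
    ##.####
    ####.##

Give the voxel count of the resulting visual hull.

start: 7×7×7 = 343 voxels
[1] x-view keeps 22 columns → grid now 154
[2] z-view keeps 33 columns → grid now 103
[3] y-view keeps 40 columns → grid now 83

83 voxels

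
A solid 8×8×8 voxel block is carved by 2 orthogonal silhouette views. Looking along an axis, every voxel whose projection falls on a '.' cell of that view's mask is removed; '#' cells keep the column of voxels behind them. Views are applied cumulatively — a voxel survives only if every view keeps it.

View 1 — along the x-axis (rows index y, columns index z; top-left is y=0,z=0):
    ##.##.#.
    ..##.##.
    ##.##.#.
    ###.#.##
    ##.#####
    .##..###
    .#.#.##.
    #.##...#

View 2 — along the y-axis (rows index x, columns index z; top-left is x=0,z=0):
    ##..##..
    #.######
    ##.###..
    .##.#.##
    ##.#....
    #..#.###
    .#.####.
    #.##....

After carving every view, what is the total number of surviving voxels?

initial block: 8^3 = 512
V1 x: intersect with YZ mask (40 set) -- 320 left
V2 y: intersect with XZ mask (37 set) -- 188 left

remaining voxels: 188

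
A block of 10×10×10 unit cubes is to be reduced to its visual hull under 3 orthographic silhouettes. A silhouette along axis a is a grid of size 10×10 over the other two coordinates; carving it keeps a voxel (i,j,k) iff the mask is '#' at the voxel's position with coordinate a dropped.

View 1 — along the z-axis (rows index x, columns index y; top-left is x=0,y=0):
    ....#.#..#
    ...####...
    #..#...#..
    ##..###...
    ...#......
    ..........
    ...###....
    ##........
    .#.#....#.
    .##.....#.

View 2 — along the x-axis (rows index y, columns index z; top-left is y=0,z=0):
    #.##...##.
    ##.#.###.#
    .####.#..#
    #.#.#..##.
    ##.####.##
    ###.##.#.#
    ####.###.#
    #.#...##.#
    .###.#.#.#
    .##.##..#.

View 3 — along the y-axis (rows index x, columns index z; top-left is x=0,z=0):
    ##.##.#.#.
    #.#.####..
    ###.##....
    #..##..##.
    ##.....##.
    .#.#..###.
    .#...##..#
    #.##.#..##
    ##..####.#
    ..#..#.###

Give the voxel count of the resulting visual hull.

remaining voxels: 95

full grid |V| = 1000
V1 z: intersect with XY mask (27 set) -- 270 left
V2 x: intersect with YZ mask (62 set) -- 173 left
V3 y: intersect with XZ mask (53 set) -- 95 left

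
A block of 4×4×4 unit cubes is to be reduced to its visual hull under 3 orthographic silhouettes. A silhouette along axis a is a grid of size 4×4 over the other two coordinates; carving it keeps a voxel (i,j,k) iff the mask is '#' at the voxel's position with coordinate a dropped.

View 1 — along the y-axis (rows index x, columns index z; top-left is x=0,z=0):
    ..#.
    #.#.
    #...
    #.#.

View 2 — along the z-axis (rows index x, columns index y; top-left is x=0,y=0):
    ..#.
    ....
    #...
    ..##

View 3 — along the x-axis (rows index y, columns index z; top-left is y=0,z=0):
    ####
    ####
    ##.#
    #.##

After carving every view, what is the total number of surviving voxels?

|visual hull| = 4

before carving: 64 voxels (4×4×4)
carve view 1 (along y, XZ-mask fill 6/16): 24 voxels remain
carve view 2 (along z, XY-mask fill 4/16): 6 voxels remain
carve view 3 (along x, YZ-mask fill 14/16): 4 voxels remain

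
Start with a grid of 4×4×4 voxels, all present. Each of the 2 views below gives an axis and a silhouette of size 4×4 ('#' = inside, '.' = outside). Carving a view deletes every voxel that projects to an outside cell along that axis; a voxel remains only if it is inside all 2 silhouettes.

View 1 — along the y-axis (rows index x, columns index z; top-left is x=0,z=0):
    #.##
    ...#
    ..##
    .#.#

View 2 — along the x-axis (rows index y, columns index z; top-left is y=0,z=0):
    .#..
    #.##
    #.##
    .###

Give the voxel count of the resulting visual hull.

remaining voxels: 22

before carving: 64 voxels (4×4×4)
[1] y-view keeps 8 columns → grid now 32
[2] x-view keeps 10 columns → grid now 22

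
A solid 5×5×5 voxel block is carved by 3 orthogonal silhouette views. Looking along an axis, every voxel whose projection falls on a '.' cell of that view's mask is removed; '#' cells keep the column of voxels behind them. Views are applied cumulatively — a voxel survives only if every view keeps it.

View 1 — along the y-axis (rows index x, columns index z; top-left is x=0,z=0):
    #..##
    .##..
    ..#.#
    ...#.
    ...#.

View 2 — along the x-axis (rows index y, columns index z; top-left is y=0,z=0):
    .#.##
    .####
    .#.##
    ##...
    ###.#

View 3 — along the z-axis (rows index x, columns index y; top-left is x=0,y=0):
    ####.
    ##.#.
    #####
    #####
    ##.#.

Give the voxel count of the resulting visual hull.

initial block: 5^3 = 125
carve view 1 (along y, XZ-mask fill 9/25): 45 voxels remain
carve view 2 (along x, YZ-mask fill 16/25): 28 voxels remain
carve view 3 (along z, XY-mask fill 20/25): 22 voxels remain

voxel count = 22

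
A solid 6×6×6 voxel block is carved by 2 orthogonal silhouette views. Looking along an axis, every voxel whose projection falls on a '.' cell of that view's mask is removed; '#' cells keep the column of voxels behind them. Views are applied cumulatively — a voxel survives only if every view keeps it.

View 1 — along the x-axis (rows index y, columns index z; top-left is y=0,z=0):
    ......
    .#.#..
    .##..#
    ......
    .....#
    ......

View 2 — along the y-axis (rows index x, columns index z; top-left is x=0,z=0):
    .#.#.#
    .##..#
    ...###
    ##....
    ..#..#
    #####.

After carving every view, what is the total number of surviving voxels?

start: 6×6×6 = 216 voxels
V1 x: intersect with YZ mask (6 set) -- 36 left
V2 y: intersect with XZ mask (18 set) -- 22 left

voxel count = 22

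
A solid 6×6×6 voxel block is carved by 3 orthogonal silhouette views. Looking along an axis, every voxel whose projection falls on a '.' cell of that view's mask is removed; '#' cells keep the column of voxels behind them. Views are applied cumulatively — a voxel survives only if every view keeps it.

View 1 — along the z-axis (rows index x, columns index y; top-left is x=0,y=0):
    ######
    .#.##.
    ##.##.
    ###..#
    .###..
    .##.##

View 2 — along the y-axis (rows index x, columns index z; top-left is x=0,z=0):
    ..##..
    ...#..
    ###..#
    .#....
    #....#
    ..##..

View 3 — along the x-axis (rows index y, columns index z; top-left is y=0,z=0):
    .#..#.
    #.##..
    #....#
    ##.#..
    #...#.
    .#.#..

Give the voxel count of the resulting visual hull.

full grid |V| = 216
  1. axis=2 (XY plane), |mask|=24  ⇒  voxels=144
  2. axis=1 (XZ plane), |mask|=12  ⇒  voxels=49
  3. axis=0 (YZ plane), |mask|=14  ⇒  voxels=21

remaining voxels: 21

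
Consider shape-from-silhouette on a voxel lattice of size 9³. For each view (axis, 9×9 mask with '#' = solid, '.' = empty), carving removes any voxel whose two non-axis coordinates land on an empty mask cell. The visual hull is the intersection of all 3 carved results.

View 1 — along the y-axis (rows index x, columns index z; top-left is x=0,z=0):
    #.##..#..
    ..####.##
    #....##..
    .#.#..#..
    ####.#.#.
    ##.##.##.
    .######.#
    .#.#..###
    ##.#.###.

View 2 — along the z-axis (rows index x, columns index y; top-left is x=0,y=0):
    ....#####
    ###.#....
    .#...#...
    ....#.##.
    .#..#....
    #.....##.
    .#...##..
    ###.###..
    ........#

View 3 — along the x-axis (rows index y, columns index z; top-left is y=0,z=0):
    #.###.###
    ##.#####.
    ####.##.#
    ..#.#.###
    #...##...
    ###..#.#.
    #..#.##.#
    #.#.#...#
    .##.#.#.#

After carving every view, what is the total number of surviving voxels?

full grid |V| = 729
V1 y: intersect with XZ mask (46 set) -- 414 left
V2 z: intersect with XY mask (29 set) -- 146 left
V3 x: intersect with YZ mask (48 set) -- 80 left

remaining voxels: 80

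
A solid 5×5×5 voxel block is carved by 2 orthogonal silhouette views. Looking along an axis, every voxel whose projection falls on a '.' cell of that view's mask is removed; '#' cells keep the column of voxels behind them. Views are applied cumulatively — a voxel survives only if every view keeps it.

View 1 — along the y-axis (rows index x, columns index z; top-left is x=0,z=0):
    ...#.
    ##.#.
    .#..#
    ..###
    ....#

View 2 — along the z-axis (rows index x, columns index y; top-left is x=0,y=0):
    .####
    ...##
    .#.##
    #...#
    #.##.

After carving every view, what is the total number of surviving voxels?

|visual hull| = 25

initial block: 5^3 = 125
[1] y-view keeps 10 columns → grid now 50
[2] z-view keeps 14 columns → grid now 25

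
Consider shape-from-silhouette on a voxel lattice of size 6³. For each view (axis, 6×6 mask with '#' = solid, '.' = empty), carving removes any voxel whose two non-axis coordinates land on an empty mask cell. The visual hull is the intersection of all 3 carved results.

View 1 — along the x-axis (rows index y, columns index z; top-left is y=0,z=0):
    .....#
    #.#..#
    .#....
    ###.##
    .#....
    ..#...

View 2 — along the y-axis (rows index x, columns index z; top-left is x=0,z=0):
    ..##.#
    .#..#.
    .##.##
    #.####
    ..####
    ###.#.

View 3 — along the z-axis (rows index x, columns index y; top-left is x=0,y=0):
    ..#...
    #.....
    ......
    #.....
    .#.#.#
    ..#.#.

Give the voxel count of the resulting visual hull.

before carving: 216 voxels (6×6×6)
V1 x: intersect with YZ mask (12 set) -- 72 left
V2 y: intersect with XZ mask (22 set) -- 45 left
V3 z: intersect with XY mask (8 set) -- 9 left

9 voxels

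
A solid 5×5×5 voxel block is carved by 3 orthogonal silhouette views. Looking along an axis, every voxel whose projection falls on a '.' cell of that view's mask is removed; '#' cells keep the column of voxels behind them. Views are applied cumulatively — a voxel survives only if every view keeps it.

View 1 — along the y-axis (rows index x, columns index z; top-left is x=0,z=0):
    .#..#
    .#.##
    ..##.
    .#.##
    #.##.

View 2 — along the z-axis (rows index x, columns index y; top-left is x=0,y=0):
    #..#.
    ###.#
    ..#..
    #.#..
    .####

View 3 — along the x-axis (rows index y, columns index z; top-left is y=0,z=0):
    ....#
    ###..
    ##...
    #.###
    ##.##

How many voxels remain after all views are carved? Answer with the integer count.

start: 5×5×5 = 125 voxels
after view 1 [y-axis, 13 of 25 cells solid] → remaining = 65
after view 2 [z-axis, 13 of 25 cells solid] → remaining = 36
after view 3 [x-axis, 14 of 25 cells solid] → remaining = 18

18 voxels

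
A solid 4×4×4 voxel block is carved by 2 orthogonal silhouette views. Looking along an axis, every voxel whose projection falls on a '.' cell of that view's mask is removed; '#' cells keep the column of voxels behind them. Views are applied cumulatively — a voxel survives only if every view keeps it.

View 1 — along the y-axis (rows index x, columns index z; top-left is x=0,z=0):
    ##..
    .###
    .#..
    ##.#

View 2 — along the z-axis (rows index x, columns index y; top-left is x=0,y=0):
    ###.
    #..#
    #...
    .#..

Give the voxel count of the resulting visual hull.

full grid |V| = 64
carve view 1 (along y, XZ-mask fill 9/16): 36 voxels remain
carve view 2 (along z, XY-mask fill 7/16): 16 voxels remain

voxel count = 16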